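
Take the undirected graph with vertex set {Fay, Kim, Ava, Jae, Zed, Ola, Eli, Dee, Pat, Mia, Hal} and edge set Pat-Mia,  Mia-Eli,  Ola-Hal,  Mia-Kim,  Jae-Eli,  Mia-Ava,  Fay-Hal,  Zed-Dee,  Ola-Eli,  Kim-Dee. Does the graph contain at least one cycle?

No

The graph has 11 vertices, 10 edges, and 1 connected component.
Since 10 = 11 - 1, the graph is a forest and contains no cycle.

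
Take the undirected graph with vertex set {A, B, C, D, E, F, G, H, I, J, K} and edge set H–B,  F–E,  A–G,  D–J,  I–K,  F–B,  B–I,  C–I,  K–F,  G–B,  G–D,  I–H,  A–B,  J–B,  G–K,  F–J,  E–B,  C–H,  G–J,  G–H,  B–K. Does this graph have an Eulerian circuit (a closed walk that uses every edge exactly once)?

Yes

Degrees: A:2, B:8, C:2, D:2, E:2, F:4, G:6, H:4, I:4, J:4, K:4
Every vertex has even degree and the edges form a single connected piece, so an Eulerian circuit exists.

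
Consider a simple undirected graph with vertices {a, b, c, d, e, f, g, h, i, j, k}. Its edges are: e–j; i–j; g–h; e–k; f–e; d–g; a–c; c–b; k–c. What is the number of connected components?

Component: {d, g, h}
Component: {a, b, c, e, f, i, j, k}

2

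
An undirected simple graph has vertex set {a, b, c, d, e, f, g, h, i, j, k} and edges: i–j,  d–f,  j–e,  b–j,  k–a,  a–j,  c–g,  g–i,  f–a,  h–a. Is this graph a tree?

Yes

|V| = 11, |E| = 10.
Connected and |E| = |V| - 1, which characterizes a tree.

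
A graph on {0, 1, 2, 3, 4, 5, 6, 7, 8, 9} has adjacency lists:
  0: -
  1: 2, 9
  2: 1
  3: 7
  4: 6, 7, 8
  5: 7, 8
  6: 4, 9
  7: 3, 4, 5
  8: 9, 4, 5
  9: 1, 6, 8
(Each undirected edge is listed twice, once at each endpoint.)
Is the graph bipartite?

Yes

Color {0, 2, 3, 4, 5, 9} black and {1, 6, 7, 8} white. No edge joins two same-colored vertices, so the graph is bipartite.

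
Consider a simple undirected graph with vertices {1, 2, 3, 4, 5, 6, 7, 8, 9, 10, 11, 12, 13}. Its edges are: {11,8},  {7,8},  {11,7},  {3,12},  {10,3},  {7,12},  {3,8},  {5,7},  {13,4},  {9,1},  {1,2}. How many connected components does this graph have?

4

Component: {6}
Component: {4, 13}
Component: {1, 2, 9}
Component: {3, 5, 7, 8, 10, 11, 12}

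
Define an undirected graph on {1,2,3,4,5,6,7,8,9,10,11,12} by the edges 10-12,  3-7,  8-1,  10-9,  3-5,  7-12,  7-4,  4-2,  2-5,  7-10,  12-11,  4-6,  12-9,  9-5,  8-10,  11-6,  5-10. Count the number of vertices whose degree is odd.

4

Degrees: 1:1, 2:2, 3:2, 4:3, 5:4, 6:2, 7:4, 8:2, 9:3, 10:5, 11:2, 12:4
Odd-degree vertices: 1, 4, 9, 10.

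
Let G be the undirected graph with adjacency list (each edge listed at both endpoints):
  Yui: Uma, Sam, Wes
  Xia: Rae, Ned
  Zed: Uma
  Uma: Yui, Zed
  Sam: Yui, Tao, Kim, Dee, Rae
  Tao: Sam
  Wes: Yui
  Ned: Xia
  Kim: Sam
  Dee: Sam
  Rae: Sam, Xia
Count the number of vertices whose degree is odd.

Degrees: Yui:3, Xia:2, Zed:1, Uma:2, Sam:5, Tao:1, Wes:1, Ned:1, Kim:1, Dee:1, Rae:2
Odd-degree vertices: Yui, Zed, Sam, Tao, Wes, Ned, Kim, Dee.

8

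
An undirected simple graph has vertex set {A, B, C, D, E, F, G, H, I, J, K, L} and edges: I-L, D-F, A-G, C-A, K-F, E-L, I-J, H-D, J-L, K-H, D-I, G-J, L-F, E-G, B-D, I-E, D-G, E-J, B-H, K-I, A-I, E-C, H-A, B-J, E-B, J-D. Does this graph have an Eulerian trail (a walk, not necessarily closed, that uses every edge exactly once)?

Degrees: A:4, B:4, C:2, D:6, E:6, F:3, G:4, H:4, I:6, J:6, K:3, L:4
Odd-degree vertices: F, K (2 total).
With 2 odd-degree vertices and all edges in one connected piece, an Eulerian trail exists (from F to K).

Yes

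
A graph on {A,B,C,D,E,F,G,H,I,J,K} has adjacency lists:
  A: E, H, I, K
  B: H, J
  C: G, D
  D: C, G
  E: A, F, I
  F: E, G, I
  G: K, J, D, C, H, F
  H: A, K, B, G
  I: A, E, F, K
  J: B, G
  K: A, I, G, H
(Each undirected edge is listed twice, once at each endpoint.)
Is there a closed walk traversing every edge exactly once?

Degrees: A:4, B:2, C:2, D:2, E:3, F:3, G:6, H:4, I:4, J:2, K:4
Vertices with odd degree: E, F. An Eulerian circuit requires all degrees even.

No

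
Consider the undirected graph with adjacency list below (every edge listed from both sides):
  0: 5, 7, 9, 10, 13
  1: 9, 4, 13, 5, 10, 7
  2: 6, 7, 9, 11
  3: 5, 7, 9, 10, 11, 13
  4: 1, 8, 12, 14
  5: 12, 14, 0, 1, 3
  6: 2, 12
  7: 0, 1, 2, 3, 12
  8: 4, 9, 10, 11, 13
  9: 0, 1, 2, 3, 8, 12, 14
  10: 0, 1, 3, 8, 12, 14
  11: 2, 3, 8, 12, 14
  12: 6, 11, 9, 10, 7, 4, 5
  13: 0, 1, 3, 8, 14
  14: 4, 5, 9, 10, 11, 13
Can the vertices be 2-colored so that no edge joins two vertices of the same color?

Color {4, 5, 6, 7, 9, 10, 11, 13} black and {0, 1, 2, 3, 8, 12, 14} white. No edge joins two same-colored vertices, so the graph is bipartite.

Yes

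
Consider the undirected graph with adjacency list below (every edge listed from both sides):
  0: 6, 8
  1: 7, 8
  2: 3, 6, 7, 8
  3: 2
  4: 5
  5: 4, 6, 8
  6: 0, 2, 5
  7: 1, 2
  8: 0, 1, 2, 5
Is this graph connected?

A breadth-first search from 0 visits 0, 8, 6, 5, 2, 1, 4, 3, 7 — all 9 vertices — so the graph is connected.

Yes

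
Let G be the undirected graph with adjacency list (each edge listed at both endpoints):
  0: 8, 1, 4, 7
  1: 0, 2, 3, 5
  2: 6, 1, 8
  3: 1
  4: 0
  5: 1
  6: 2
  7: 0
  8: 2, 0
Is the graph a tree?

No

|V| = 9, |E| = 9.
A tree on 9 vertices has exactly 8 edges; this graph has 9, so it contains a cycle and is not a tree.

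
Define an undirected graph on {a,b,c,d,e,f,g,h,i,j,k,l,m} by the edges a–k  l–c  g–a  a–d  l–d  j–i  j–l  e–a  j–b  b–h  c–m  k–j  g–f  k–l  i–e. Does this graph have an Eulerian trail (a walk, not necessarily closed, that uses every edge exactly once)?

No

Degrees: a:4, b:2, c:2, d:2, e:2, f:1, g:2, h:1, i:2, j:4, k:3, l:4, m:1
Odd-degree vertices: f, h, k, m (4 total).
With 4 odd-degree vertices (more than two), no single trail can use every edge.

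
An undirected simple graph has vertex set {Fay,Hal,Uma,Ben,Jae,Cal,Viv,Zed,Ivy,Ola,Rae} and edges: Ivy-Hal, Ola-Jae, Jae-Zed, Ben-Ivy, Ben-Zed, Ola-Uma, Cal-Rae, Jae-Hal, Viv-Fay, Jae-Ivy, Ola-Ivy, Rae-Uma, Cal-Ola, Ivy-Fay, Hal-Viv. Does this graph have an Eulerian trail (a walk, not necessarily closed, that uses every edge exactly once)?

Yes

Degrees: Fay:2, Hal:3, Uma:2, Ben:2, Jae:4, Cal:2, Viv:2, Zed:2, Ivy:5, Ola:4, Rae:2
Odd-degree vertices: Hal, Ivy (2 total).
With 2 odd-degree vertices and all edges in one connected piece, an Eulerian trail exists (from Hal to Ivy).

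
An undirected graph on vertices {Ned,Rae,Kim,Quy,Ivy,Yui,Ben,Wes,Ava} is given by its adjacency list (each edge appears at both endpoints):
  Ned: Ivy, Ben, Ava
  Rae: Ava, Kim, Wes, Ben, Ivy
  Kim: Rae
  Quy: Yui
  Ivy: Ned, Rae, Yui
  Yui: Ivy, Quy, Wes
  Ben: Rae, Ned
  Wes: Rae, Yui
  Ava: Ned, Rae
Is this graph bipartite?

Partition the vertices as {Kim, Quy, Ivy, Ben, Wes, Ava} vs {Ned, Rae, Yui}. Each listed edge has one endpoint in each part, so the graph is bipartite.

Yes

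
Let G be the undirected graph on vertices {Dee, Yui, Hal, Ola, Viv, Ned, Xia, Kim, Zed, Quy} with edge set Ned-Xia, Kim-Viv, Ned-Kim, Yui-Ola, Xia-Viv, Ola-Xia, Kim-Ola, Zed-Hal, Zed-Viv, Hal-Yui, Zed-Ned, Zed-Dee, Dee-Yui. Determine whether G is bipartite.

Yes

Color {Yui, Xia, Kim, Zed, Quy} black and {Dee, Hal, Ola, Viv, Ned} white. No edge joins two same-colored vertices, so the graph is bipartite.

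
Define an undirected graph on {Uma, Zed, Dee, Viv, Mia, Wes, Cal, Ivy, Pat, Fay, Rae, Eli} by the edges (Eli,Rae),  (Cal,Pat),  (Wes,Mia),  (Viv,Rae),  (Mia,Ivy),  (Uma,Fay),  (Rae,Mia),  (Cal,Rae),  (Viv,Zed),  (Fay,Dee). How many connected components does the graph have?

Component: {Uma, Dee, Fay}
Component: {Zed, Viv, Mia, Wes, Cal, Ivy, Pat, Rae, Eli}

2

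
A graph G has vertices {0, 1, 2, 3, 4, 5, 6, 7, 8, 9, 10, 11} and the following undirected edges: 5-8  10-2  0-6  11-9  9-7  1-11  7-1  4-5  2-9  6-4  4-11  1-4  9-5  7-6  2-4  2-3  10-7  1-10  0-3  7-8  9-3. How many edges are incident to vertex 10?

Neighbors of 10: 1, 2, 7.

3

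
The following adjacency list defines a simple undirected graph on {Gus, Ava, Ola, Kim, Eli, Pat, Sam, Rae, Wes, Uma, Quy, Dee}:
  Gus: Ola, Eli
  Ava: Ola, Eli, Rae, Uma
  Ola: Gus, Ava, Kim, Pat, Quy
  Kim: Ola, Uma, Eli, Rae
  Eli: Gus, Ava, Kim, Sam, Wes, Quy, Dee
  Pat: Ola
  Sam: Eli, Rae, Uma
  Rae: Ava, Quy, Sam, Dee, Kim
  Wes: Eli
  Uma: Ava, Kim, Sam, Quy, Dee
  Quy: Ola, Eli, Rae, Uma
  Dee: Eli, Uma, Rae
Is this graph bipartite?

Yes

Color {Ola, Eli, Rae, Uma} black and {Gus, Ava, Kim, Pat, Sam, Wes, Quy, Dee} white. No edge joins two same-colored vertices, so the graph is bipartite.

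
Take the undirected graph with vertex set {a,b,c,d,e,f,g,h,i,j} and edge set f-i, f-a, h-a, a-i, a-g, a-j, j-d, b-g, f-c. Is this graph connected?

No

Component: {e}
Component: {a, b, c, d, f, g, h, i, j}
No edge joins these 2 groups, so the graph is disconnected.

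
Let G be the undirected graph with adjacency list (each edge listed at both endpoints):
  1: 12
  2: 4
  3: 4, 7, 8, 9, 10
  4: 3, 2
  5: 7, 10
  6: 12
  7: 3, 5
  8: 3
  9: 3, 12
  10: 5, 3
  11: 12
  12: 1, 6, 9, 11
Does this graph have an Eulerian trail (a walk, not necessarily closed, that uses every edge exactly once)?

No

Degrees: 1:1, 2:1, 3:5, 4:2, 5:2, 6:1, 7:2, 8:1, 9:2, 10:2, 11:1, 12:4
Odd-degree vertices: 1, 2, 3, 6, 8, 11 (6 total).
An Eulerian trail requires 0 or 2 odd-degree vertices; here there are 6.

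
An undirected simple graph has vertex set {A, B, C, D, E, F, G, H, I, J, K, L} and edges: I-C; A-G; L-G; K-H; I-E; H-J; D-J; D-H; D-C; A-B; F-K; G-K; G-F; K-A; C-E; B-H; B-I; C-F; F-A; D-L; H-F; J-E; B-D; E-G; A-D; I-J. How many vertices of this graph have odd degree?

Degrees: A:5, B:4, C:4, D:6, E:4, F:5, G:5, H:5, I:4, J:4, K:4, L:2
Odd-degree vertices: A, F, G, H.

4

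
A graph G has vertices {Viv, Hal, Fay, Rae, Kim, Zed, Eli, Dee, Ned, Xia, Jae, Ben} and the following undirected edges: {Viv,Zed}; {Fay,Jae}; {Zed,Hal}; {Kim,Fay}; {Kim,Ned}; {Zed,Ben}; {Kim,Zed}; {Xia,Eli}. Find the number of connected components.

4

Component: {Rae}
Component: {Dee}
Component: {Eli, Xia}
Component: {Viv, Hal, Fay, Kim, Zed, Ned, Jae, Ben}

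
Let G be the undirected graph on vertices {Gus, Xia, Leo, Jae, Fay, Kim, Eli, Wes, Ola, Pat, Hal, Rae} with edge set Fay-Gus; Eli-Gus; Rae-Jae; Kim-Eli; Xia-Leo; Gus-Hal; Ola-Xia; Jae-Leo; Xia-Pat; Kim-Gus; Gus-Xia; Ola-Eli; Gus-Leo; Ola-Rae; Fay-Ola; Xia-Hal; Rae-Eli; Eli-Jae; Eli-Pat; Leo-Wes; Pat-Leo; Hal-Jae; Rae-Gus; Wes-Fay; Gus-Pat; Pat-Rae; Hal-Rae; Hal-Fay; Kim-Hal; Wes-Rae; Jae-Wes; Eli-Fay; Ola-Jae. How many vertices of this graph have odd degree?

Degrees: Gus:8, Xia:5, Leo:5, Jae:6, Fay:5, Kim:3, Eli:7, Wes:4, Ola:5, Pat:5, Hal:6, Rae:7
Odd-degree vertices: Xia, Leo, Fay, Kim, Eli, Ola, Pat, Rae.

8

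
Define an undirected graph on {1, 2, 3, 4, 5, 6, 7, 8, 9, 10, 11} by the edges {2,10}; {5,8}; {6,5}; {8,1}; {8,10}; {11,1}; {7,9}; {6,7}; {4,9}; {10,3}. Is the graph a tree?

The graph has 11 vertices and 10 edges.
It is connected with exactly 10 edges, hence acyclic — it is a tree.

Yes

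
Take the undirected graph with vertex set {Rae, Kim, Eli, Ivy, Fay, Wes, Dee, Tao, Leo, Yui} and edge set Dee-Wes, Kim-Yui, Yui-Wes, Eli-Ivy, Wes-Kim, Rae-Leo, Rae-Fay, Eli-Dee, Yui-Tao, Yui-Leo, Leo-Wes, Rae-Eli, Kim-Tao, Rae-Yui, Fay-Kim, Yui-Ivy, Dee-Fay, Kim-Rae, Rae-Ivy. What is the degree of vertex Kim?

5

Neighbors of Kim: Rae, Fay, Wes, Tao, Yui.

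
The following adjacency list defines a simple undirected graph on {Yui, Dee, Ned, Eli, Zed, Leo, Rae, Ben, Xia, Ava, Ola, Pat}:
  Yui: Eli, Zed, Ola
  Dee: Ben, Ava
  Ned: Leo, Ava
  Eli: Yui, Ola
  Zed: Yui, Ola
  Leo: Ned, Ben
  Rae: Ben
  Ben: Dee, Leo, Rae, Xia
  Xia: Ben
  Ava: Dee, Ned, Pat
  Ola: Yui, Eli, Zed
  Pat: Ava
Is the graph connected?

Component: {Yui, Eli, Zed, Ola}
Component: {Dee, Ned, Leo, Rae, Ben, Xia, Ava, Pat}
No edge joins these 2 groups, so the graph is disconnected.

No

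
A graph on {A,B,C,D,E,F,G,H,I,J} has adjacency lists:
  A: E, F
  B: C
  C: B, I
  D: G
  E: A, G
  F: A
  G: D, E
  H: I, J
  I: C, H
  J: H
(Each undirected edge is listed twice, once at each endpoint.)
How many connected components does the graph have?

Component: {A, D, E, F, G}
Component: {B, C, H, I, J}

2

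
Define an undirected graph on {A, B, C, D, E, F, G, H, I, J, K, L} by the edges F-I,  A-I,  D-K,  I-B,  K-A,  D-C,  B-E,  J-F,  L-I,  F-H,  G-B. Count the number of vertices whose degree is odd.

8

Degrees: A:2, B:3, C:1, D:2, E:1, F:3, G:1, H:1, I:4, J:1, K:2, L:1
Odd-degree vertices: B, C, E, F, G, H, J, L.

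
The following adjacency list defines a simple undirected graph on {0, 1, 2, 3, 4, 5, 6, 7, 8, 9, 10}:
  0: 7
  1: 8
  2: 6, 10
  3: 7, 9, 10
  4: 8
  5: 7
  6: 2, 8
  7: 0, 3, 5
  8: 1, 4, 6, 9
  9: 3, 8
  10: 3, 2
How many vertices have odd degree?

Degrees: 0:1, 1:1, 2:2, 3:3, 4:1, 5:1, 6:2, 7:3, 8:4, 9:2, 10:2
Odd-degree vertices: 0, 1, 3, 4, 5, 7.

6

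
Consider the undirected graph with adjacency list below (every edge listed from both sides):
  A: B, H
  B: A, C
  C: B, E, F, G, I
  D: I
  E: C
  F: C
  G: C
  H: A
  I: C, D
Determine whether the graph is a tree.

Yes

The graph has 9 vertices and 8 edges.
Connected and |E| = |V| - 1, which characterizes a tree.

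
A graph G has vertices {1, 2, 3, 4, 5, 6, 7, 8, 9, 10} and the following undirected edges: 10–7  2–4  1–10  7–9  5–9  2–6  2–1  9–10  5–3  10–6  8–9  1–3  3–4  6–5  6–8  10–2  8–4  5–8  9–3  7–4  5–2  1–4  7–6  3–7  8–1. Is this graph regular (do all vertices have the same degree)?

Yes

Degrees: 1:5, 2:5, 3:5, 4:5, 5:5, 6:5, 7:5, 8:5, 9:5, 10:5
All degrees equal 5; the graph is regular.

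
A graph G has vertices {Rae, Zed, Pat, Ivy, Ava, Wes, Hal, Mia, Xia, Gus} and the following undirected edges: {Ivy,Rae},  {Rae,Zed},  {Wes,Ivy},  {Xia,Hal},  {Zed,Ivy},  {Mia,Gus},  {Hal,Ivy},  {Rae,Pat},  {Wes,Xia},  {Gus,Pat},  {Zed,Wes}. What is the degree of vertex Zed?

3

Neighbors of Zed: Rae, Ivy, Wes.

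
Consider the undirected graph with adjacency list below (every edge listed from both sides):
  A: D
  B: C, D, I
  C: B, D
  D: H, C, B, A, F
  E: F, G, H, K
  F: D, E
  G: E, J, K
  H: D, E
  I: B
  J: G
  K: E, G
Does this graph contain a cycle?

Yes

|V| = 11, |E| = 13, number of components = 1.
Since 13 > 11 - 1, a cycle must exist; for instance E-K-G-E.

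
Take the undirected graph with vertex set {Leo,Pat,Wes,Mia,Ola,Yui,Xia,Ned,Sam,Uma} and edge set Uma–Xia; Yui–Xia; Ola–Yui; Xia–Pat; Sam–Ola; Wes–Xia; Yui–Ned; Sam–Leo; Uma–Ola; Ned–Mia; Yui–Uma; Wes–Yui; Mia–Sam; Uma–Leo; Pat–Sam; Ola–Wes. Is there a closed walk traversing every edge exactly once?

Degrees: Leo:2, Pat:2, Wes:3, Mia:2, Ola:4, Yui:5, Xia:4, Ned:2, Sam:4, Uma:4
Vertices with odd degree: Wes, Yui. An Eulerian circuit requires all degrees even.

No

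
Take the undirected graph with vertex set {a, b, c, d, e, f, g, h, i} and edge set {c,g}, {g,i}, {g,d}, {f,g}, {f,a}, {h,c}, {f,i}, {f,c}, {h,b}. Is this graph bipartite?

No

The cycle f-g-i-f has length 3, which is odd, so the graph is not bipartite.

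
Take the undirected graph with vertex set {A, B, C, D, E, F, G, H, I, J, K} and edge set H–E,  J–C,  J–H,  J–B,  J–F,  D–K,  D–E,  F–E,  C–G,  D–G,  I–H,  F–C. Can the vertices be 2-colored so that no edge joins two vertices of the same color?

J-C-F-J is an odd cycle (length 3), and a bipartite graph can contain only even cycles.

No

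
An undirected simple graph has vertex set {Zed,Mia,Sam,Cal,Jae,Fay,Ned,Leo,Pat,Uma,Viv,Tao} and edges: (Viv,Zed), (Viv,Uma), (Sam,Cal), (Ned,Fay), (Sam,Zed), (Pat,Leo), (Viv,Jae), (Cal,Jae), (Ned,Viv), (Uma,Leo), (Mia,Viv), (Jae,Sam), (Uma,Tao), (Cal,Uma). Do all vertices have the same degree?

No

Degrees: Zed:2, Mia:1, Sam:3, Cal:3, Jae:3, Fay:1, Ned:2, Leo:2, Pat:1, Uma:4, Viv:5, Tao:1
Degrees are not all equal (e.g. deg(Mia)=1 but deg(Viv)=5); not regular.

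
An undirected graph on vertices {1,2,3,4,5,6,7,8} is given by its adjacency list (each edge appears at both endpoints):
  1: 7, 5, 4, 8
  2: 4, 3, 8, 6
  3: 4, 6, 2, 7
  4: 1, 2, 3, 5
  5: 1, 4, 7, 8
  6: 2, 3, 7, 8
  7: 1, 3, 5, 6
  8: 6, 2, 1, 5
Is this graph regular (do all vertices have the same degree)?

Yes

Degrees: 1:4, 2:4, 3:4, 4:4, 5:4, 6:4, 7:4, 8:4
Every vertex has degree 4, so the graph is 4-regular.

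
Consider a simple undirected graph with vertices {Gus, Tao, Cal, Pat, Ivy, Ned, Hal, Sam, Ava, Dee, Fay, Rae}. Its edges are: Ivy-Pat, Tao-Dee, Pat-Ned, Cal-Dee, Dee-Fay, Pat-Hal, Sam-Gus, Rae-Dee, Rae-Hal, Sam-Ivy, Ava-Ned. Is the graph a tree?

The graph has 12 vertices and 11 edges.
Connected and |E| = |V| - 1, which characterizes a tree.

Yes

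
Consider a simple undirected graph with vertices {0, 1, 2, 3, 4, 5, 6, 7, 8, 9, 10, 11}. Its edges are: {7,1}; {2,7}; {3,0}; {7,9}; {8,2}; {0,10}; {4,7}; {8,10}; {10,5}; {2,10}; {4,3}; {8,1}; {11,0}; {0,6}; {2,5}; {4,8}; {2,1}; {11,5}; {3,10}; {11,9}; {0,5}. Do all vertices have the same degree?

No

Degrees: 0:5, 1:3, 2:5, 3:3, 4:3, 5:4, 6:1, 7:4, 8:4, 9:2, 10:5, 11:3
Degrees are not all equal (e.g. deg(6)=1 but deg(0)=5); not regular.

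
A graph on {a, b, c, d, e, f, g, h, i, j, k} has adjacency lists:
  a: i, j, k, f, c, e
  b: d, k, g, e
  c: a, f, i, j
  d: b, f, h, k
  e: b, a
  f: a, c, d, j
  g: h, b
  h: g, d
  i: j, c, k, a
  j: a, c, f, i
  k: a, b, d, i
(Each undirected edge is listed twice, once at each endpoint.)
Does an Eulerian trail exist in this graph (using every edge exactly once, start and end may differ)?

Yes

Degrees: a:6, b:4, c:4, d:4, e:2, f:4, g:2, h:2, i:4, j:4, k:4
Odd-degree vertices: none (0 total).
With 0 odd-degree vertices and all edges in one connected piece, an Eulerian trail exists.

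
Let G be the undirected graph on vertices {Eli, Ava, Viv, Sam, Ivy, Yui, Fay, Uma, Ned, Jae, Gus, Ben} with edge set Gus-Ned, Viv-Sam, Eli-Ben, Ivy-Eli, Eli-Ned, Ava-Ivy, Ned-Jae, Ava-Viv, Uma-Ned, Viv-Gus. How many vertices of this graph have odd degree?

Degrees: Eli:3, Ava:2, Viv:3, Sam:1, Ivy:2, Yui:0, Fay:0, Uma:1, Ned:4, Jae:1, Gus:2, Ben:1
Odd-degree vertices: Eli, Viv, Sam, Uma, Jae, Ben.

6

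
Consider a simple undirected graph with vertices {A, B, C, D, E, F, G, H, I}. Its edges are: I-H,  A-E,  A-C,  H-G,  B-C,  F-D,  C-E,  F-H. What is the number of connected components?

2

Component: {A, B, C, E}
Component: {D, F, G, H, I}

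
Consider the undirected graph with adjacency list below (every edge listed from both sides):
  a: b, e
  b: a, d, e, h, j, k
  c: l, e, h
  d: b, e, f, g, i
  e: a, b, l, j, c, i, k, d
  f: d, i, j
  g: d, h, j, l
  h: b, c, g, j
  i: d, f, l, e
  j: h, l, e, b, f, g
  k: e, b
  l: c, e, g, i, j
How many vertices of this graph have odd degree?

4

Degrees: a:2, b:6, c:3, d:5, e:8, f:3, g:4, h:4, i:4, j:6, k:2, l:5
Odd-degree vertices: c, d, f, l.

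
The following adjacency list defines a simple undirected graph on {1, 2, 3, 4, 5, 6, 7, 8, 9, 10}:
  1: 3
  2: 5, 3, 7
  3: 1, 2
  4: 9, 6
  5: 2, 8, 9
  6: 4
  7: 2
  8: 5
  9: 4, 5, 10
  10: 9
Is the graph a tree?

Yes

The graph has 10 vertices and 9 edges.
Connected and |E| = |V| - 1, which characterizes a tree.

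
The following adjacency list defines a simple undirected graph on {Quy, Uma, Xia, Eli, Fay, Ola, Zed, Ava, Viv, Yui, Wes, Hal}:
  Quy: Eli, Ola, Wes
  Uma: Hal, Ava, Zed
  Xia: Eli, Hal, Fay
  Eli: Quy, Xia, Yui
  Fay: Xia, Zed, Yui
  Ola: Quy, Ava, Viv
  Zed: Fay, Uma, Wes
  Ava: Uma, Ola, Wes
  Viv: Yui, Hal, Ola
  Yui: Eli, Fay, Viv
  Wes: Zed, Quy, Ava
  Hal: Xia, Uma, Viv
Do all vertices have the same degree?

Yes

Degrees: Quy:3, Uma:3, Xia:3, Eli:3, Fay:3, Ola:3, Zed:3, Ava:3, Viv:3, Yui:3, Wes:3, Hal:3
Every vertex has degree 3, so the graph is 3-regular.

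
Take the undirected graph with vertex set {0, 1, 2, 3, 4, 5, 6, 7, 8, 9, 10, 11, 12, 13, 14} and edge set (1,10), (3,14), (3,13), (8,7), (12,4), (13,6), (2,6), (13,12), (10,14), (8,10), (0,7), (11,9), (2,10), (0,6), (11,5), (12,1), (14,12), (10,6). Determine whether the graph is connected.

Component: {5, 9, 11}
Component: {0, 1, 2, 3, 4, 6, 7, 8, 10, 12, 13, 14}
There are 2 separate components, so the graph is not connected.

No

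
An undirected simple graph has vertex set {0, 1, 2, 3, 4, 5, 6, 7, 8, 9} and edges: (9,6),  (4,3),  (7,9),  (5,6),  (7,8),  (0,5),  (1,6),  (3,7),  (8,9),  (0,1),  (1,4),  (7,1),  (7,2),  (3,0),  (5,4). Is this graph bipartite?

No

7-8-9-7 is an odd cycle (length 3), and a bipartite graph can contain only even cycles.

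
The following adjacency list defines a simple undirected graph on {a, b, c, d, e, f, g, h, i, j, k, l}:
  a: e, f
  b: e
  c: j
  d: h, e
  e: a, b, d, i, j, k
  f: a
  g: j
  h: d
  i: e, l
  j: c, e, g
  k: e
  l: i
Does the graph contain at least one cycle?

The graph has 12 vertices, 11 edges, and 1 connected component.
A forest on 12 vertices with 1 component has exactly 11 edges, which matches — so no cycle.

No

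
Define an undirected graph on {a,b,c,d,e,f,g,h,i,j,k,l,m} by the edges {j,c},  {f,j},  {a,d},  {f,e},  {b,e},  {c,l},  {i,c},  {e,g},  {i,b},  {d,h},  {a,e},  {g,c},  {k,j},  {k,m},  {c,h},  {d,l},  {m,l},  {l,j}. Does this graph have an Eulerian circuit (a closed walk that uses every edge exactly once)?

No

Degrees: a:2, b:2, c:5, d:3, e:4, f:2, g:2, h:2, i:2, j:4, k:2, l:4, m:2
c, d have odd degree; an Eulerian circuit needs every degree to be even, so none exists.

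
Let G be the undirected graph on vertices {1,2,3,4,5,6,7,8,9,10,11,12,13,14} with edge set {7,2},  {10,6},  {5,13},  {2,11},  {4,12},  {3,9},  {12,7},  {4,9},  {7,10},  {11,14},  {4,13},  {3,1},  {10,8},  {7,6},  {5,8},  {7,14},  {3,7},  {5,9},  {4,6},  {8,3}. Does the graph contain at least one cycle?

Yes

The graph has 14 vertices, 20 edges, and 1 connected component.
One cycle is 7-14-11-2-7.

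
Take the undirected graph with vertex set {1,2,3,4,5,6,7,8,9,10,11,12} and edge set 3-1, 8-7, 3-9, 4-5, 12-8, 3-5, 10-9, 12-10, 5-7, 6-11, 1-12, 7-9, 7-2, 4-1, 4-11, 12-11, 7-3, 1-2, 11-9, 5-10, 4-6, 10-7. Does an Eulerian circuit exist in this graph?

Degrees: 1:4, 2:2, 3:4, 4:4, 5:4, 6:2, 7:6, 8:2, 9:4, 10:4, 11:4, 12:4
All degrees are even and the non-isolated vertices are connected — an Eulerian circuit exists.

Yes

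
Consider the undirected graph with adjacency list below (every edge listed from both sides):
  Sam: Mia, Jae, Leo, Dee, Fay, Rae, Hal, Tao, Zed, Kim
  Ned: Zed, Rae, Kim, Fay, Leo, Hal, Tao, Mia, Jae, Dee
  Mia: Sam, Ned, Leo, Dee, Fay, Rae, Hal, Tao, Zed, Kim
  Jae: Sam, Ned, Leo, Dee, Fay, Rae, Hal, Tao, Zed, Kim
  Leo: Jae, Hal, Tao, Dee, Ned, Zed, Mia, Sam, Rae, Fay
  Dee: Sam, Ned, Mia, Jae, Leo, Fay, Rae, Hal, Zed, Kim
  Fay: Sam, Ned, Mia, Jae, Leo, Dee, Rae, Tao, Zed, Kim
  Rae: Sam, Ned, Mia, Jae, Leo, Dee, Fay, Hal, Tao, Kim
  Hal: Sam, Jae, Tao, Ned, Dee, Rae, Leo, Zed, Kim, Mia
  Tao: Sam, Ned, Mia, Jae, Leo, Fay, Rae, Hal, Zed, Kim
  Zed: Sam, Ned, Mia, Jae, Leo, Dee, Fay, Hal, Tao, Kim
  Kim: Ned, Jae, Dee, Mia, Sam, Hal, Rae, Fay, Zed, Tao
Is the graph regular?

Yes

Degrees: Sam:10, Ned:10, Mia:10, Jae:10, Leo:10, Dee:10, Fay:10, Rae:10, Hal:10, Tao:10, Zed:10, Kim:10
Every vertex has degree 10, so the graph is 10-regular.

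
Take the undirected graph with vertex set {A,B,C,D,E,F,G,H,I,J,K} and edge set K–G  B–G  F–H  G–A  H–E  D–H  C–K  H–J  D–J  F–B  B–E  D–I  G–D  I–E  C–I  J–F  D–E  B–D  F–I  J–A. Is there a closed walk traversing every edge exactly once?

Yes

Degrees: A:2, B:4, C:2, D:6, E:4, F:4, G:4, H:4, I:4, J:4, K:2
Every vertex has even degree and the edges form a single connected piece, so an Eulerian circuit exists.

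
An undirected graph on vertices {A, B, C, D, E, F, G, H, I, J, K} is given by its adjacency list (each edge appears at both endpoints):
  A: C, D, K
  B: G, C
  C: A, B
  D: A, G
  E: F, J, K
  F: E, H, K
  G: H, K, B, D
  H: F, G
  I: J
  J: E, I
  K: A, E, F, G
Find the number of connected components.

Component: {A, B, C, D, E, F, G, H, I, J, K}

1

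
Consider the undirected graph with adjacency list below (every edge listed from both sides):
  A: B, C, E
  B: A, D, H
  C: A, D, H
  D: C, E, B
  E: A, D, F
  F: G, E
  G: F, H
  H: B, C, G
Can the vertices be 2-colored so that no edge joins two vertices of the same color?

Color {B, C, E, G} black and {A, D, F, H} white. No edge joins two same-colored vertices, so the graph is bipartite.

Yes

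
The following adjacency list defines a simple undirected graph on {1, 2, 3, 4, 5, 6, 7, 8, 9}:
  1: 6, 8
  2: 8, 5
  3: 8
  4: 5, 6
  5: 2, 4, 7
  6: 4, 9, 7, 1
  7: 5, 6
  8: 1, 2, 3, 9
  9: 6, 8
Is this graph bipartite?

Partition the vertices as {5, 6, 8} vs {1, 2, 3, 4, 7, 9}. Each listed edge has one endpoint in each part, so the graph is bipartite.

Yes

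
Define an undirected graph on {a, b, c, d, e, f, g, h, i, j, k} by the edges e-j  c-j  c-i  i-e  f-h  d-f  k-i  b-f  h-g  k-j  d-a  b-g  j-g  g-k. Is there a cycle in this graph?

The graph has 11 vertices, 14 edges, and 1 connected component.
Since 14 > 11 - 1, a cycle must exist; for instance k-j-e-i-k.

Yes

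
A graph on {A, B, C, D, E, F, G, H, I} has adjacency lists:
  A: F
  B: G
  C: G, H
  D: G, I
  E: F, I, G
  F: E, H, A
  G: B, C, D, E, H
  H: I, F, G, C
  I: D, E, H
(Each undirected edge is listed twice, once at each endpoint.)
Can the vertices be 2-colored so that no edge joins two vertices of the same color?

The cycle H-C-G-H has length 3, which is odd, so the graph is not bipartite.

No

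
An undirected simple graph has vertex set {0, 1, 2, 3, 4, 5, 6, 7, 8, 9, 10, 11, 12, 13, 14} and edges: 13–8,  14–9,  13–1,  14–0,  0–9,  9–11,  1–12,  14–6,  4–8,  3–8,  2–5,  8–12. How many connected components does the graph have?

Component: {7}
Component: {10}
Component: {2, 5}
Component: {0, 6, 9, 11, 14}
Component: {1, 3, 4, 8, 12, 13}

5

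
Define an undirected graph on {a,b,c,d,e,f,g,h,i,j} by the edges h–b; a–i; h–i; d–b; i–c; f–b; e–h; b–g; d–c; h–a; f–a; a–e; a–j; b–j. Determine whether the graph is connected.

A breadth-first search from a visits a, f, i, e, j, h, b, c, d, g — all 10 vertices — so the graph is connected.

Yes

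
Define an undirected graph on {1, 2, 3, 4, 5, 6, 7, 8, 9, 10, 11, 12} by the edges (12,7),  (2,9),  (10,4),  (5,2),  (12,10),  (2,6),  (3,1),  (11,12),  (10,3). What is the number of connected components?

3

Component: {8}
Component: {2, 5, 6, 9}
Component: {1, 3, 4, 7, 10, 11, 12}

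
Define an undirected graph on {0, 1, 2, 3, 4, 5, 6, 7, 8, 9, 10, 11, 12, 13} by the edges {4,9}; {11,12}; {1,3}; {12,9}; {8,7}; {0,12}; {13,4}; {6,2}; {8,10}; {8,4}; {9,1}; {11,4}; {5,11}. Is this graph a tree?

The graph has 14 vertices and 13 edges.
It splits into 2 components, so it cannot be a tree.

No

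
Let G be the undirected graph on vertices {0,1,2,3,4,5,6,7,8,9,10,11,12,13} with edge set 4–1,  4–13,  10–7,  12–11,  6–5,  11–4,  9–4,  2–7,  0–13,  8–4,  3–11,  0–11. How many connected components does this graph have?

Component: {5, 6}
Component: {2, 7, 10}
Component: {0, 1, 3, 4, 8, 9, 11, 12, 13}

3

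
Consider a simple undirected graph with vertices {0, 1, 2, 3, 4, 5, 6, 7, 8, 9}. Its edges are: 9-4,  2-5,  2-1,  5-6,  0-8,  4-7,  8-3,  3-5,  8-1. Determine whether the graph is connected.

Component: {4, 7, 9}
Component: {0, 1, 2, 3, 5, 6, 8}
There are 2 separate components, so the graph is not connected.

No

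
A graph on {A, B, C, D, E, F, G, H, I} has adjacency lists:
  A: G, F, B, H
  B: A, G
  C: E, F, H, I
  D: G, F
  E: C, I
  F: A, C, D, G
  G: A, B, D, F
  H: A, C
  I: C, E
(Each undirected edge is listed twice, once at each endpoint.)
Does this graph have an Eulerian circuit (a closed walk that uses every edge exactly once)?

Yes

Degrees: A:4, B:2, C:4, D:2, E:2, F:4, G:4, H:2, I:2
All degrees are even and the non-isolated vertices are connected — an Eulerian circuit exists.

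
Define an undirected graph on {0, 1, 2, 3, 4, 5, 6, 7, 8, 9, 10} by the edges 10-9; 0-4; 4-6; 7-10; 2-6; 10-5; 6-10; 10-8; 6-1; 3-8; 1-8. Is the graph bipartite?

Yes

A valid 2-coloring puts {1, 2, 3, 4, 10} on one side and {0, 5, 6, 7, 8, 9} on the other; every edge crosses between the two sides.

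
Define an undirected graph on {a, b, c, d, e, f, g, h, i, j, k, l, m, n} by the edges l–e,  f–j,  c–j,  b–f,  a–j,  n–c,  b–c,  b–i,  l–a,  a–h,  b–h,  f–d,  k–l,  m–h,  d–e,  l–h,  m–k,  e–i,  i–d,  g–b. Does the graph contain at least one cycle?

The graph has 14 vertices, 20 edges, and 1 connected component.
One cycle is b-c-j-f-b.

Yes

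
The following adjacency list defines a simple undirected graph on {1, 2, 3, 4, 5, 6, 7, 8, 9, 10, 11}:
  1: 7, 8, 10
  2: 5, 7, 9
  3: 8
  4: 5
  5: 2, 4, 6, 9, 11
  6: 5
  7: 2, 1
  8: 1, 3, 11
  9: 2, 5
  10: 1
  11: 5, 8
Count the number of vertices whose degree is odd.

8

Degrees: 1:3, 2:3, 3:1, 4:1, 5:5, 6:1, 7:2, 8:3, 9:2, 10:1, 11:2
Odd-degree vertices: 1, 2, 3, 4, 5, 6, 8, 10.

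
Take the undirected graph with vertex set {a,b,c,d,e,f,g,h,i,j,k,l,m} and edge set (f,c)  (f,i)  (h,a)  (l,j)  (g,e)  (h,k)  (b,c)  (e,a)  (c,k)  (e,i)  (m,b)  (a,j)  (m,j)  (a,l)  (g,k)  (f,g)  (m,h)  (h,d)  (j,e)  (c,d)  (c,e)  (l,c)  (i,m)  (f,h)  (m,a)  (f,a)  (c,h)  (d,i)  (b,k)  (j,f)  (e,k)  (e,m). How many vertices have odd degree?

8

Degrees: a:6, b:3, c:7, d:3, e:7, f:6, g:3, h:6, i:4, j:5, k:5, l:3, m:6
Odd-degree vertices: b, c, d, e, g, j, k, l.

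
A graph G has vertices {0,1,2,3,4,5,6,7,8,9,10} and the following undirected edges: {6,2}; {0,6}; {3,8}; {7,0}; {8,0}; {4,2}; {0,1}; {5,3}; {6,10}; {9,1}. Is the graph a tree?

Yes

The graph has 11 vertices and 10 edges.
Connected and |E| = |V| - 1, which characterizes a tree.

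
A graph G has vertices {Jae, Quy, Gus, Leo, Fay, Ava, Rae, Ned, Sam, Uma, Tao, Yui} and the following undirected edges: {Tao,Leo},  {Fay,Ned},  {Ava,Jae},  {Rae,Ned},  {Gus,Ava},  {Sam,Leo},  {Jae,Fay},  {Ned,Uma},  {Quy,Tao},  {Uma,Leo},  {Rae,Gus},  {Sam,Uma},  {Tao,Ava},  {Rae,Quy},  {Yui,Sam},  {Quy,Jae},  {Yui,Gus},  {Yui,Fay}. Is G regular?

Degrees: Jae:3, Quy:3, Gus:3, Leo:3, Fay:3, Ava:3, Rae:3, Ned:3, Sam:3, Uma:3, Tao:3, Yui:3
Every vertex has degree 3, so the graph is 3-regular.

Yes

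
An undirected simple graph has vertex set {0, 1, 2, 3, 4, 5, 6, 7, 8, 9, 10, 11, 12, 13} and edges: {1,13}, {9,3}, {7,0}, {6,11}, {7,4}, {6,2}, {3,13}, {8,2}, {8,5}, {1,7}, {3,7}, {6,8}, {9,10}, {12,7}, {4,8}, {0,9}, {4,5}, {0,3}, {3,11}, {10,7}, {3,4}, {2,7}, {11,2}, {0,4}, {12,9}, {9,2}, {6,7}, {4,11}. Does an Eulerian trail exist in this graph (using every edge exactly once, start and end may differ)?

Degrees: 0:4, 1:2, 2:5, 3:6, 4:6, 5:2, 6:4, 7:8, 8:4, 9:5, 10:2, 11:4, 12:2, 13:2
Odd-degree vertices: 2, 9 (2 total).
The non-isolated vertices are connected and exactly 2 have odd degree, so an Eulerian trail exists (from 2 to 9).

Yes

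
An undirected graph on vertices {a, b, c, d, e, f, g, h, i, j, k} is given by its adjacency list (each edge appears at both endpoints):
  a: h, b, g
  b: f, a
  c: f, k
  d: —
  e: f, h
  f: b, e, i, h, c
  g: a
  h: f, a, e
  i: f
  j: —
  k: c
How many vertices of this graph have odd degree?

6

Degrees: a:3, b:2, c:2, d:0, e:2, f:5, g:1, h:3, i:1, j:0, k:1
Odd-degree vertices: a, f, g, h, i, k.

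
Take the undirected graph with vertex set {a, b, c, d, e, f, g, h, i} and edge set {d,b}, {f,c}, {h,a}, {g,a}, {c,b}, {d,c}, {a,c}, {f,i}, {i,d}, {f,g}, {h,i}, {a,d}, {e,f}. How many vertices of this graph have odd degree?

2

Degrees: a:4, b:2, c:4, d:4, e:1, f:4, g:2, h:2, i:3
Odd-degree vertices: e, i.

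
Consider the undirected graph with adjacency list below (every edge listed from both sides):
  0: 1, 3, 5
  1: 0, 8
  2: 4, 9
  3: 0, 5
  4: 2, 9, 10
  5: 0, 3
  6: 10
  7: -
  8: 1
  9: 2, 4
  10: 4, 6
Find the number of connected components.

3

Component: {7}
Component: {0, 1, 3, 5, 8}
Component: {2, 4, 6, 9, 10}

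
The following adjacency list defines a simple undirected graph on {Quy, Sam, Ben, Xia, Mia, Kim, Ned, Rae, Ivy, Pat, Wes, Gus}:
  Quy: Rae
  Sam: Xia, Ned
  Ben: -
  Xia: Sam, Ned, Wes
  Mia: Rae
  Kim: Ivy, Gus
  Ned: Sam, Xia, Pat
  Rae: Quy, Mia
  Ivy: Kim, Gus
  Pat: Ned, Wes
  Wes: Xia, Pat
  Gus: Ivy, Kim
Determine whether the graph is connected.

Component: {Ben}
Component: {Quy, Mia, Rae}
Component: {Kim, Ivy, Gus}
Component: {Sam, Xia, Ned, Pat, Wes}
No edge joins these 4 groups, so the graph is disconnected.

No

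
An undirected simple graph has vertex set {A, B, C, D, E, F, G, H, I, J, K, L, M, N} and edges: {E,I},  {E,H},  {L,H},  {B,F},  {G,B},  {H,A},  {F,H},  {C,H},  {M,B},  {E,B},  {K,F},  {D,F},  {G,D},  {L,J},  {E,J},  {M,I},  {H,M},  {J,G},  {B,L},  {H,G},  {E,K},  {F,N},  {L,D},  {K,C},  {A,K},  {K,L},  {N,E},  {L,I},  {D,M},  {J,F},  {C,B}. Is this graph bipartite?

Yes

Color {B, D, H, I, J, K, N} black and {A, C, E, F, G, L, M} white. No edge joins two same-colored vertices, so the graph is bipartite.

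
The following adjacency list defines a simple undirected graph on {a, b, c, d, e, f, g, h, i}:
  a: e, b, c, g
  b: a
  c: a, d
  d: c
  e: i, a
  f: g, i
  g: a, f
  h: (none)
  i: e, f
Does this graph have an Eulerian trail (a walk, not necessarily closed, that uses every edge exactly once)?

Yes

Degrees: a:4, b:1, c:2, d:1, e:2, f:2, g:2, h:0, i:2
Odd-degree vertices: b, d (2 total).
The non-isolated vertices are connected and exactly 2 have odd degree, so an Eulerian trail exists (from b to d).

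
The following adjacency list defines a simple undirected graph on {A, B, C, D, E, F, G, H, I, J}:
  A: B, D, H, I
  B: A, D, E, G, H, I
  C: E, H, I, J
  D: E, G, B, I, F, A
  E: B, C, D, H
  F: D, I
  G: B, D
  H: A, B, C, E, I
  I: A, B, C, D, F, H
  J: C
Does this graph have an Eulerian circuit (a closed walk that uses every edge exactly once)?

No

Degrees: A:4, B:6, C:4, D:6, E:4, F:2, G:2, H:5, I:6, J:1
Vertices with odd degree: H, J. An Eulerian circuit requires all degrees even.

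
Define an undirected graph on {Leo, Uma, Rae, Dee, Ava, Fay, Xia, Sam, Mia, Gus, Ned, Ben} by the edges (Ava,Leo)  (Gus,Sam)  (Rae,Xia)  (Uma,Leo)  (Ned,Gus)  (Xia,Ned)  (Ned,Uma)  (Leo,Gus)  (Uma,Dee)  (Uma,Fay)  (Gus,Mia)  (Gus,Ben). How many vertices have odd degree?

Degrees: Leo:3, Uma:4, Rae:1, Dee:1, Ava:1, Fay:1, Xia:2, Sam:1, Mia:1, Gus:5, Ned:3, Ben:1
Odd-degree vertices: Leo, Rae, Dee, Ava, Fay, Sam, Mia, Gus, Ned, Ben.

10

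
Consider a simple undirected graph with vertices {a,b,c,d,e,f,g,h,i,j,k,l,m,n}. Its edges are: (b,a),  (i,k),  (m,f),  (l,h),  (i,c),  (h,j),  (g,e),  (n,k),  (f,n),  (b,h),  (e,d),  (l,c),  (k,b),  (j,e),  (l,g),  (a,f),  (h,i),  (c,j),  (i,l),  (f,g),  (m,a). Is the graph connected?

Yes

Starting from a and exploring outward reaches every vertex (a, b, m, f, h, k, g, n, j, l, i, e, c, d); the graph is connected.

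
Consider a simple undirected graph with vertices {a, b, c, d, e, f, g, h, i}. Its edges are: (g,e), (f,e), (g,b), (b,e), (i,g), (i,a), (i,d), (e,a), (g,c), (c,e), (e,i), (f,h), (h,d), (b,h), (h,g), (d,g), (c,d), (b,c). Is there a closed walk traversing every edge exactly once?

Degrees: a:2, b:4, c:4, d:4, e:6, f:2, g:6, h:4, i:4
All degrees are even and the non-isolated vertices are connected — an Eulerian circuit exists.

Yes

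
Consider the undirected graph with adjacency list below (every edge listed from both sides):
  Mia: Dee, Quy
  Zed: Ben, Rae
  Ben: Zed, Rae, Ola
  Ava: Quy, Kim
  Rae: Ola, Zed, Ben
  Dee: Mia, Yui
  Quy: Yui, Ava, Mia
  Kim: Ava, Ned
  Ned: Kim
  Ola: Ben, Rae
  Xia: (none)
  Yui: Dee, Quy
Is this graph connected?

No

Component: {Xia}
Component: {Zed, Ben, Rae, Ola}
Component: {Mia, Ava, Dee, Quy, Kim, Ned, Yui}
There are 3 separate components, so the graph is not connected.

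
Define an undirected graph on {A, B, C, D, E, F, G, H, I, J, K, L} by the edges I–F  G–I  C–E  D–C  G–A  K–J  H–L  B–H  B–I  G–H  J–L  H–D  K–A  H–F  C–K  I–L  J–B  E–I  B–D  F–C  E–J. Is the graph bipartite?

The cycle D-B-H-D has length 3, which is odd, so the graph is not bipartite.

No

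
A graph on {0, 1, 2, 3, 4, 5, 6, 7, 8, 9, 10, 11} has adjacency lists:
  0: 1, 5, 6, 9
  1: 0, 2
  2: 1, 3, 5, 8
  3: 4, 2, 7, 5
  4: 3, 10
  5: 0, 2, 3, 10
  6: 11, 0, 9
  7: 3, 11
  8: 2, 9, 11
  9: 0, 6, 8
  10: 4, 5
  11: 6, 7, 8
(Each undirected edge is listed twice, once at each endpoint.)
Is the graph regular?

Degrees: 0:4, 1:2, 2:4, 3:4, 4:2, 5:4, 6:3, 7:2, 8:3, 9:3, 10:2, 11:3
Degrees are not all equal (e.g. deg(1)=2 but deg(0)=4); not regular.

No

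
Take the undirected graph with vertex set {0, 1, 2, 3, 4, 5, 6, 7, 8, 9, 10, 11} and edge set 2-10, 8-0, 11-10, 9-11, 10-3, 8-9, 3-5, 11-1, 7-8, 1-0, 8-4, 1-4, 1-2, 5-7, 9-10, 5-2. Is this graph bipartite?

10-9-11-10 is an odd cycle (length 3), and a bipartite graph can contain only even cycles.

No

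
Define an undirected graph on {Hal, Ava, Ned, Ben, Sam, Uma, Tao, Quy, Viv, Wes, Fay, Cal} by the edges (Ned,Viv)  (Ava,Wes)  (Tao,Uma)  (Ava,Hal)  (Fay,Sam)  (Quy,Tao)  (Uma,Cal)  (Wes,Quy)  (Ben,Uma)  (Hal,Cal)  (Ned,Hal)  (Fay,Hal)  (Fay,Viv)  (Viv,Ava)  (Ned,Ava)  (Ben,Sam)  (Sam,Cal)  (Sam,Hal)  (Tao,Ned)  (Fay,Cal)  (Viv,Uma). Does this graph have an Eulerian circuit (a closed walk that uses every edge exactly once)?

Degrees: Hal:5, Ava:4, Ned:4, Ben:2, Sam:4, Uma:4, Tao:3, Quy:2, Viv:4, Wes:2, Fay:4, Cal:4
Hal, Tao have odd degree; an Eulerian circuit needs every degree to be even, so none exists.

No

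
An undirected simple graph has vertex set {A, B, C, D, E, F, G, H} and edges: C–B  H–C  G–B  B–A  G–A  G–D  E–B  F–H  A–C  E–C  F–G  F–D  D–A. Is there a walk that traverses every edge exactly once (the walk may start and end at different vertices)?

Degrees: A:4, B:4, C:4, D:3, E:2, F:3, G:4, H:2
Odd-degree vertices: D, F (2 total).
With 2 odd-degree vertices and all edges in one connected piece, an Eulerian trail exists (from D to F).

Yes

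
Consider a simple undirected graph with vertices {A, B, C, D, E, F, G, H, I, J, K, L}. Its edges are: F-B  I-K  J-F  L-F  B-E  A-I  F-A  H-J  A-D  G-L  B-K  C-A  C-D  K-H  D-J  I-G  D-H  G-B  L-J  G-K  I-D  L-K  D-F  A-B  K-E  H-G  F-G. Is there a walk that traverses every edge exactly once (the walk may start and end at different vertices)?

Yes

Degrees: A:5, B:5, C:2, D:6, E:2, F:6, G:6, H:4, I:4, J:4, K:6, L:4
Odd-degree vertices: A, B (2 total).
The non-isolated vertices are connected and exactly 2 have odd degree, so an Eulerian trail exists (from A to B).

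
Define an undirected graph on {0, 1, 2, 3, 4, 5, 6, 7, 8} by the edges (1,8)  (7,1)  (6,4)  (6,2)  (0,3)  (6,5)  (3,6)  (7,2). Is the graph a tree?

The graph has 9 vertices and 8 edges.
It is connected with exactly 8 edges, hence acyclic — it is a tree.

Yes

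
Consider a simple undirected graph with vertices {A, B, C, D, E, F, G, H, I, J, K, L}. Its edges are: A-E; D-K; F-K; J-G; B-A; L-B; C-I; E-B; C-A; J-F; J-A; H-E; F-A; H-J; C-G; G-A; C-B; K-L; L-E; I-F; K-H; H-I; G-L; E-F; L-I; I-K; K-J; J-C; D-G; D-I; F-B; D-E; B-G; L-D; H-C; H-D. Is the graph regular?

Degrees: A:6, B:6, C:6, D:6, E:6, F:6, G:6, H:6, I:6, J:6, K:6, L:6
All degrees equal 6; the graph is regular.

Yes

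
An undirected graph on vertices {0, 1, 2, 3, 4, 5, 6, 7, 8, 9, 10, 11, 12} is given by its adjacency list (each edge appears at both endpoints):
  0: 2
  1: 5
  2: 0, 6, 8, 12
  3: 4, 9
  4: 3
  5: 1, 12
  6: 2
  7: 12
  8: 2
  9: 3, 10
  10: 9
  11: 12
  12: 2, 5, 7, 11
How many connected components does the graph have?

Component: {3, 4, 9, 10}
Component: {0, 1, 2, 5, 6, 7, 8, 11, 12}

2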